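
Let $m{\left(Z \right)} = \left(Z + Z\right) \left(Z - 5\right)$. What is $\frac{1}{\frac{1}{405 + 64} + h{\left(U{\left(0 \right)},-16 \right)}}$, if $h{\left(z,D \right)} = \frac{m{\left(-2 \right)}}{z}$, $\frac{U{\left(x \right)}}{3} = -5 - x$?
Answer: $- \frac{7035}{13117} \approx -0.53633$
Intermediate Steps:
$U{\left(x \right)} = -15 - 3 x$ ($U{\left(x \right)} = 3 \left(-5 - x\right) = -15 - 3 x$)
$m{\left(Z \right)} = 2 Z \left(-5 + Z\right)$
$h{\left(z,D \right)} = \frac{28}{z}$ ($h{\left(z,D \right)} = \frac{2 \left(-2\right) \left(-5 - 2\right)}{z} = \frac{2 \left(-2\right) \left(-7\right)}{z} = \frac{28}{z}$)
$\frac{1}{\frac{1}{405 + 64} + h{\left(U{\left(0 \right)},-16 \right)}} = \frac{1}{\frac{1}{405 + 64} + \frac{28}{-15 - 0}} = \frac{1}{\frac{1}{469} + \frac{28}{-15 + 0}} = \frac{1}{\frac{1}{469} + \frac{28}{-15}} = \frac{1}{\frac{1}{469} + 28 \left(- \frac{1}{15}\right)} = \frac{1}{\frac{1}{469} - \frac{28}{15}} = \frac{1}{- \frac{13117}{7035}} = - \frac{7035}{13117}$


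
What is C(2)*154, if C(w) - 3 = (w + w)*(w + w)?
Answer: 2926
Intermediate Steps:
C(w) = 3 + 4*w**2 (C(w) = 3 + (w + w)*(w + w) = 3 + (2*w)*(2*w) = 3 + 4*w**2)
C(2)*154 = (3 + 4*2**2)*154 = (3 + 4*4)*154 = (3 + 16)*154 = 19*154 = 2926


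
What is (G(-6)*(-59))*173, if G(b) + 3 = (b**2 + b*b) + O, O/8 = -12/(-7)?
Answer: -5909853/7 ≈ -8.4427e+5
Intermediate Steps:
O = 96/7 (O = 8*(-12/(-7)) = 8*(-12*(-1/7)) = 8*(12/7) = 96/7 ≈ 13.714)
G(b) = 75/7 + 2*b**2 (G(b) = -3 + ((b**2 + b*b) + 96/7) = -3 + ((b**2 + b**2) + 96/7) = -3 + (2*b**2 + 96/7) = -3 + (96/7 + 2*b**2) = 75/7 + 2*b**2)
(G(-6)*(-59))*173 = ((75/7 + 2*(-6)**2)*(-59))*173 = ((75/7 + 2*36)*(-59))*173 = ((75/7 + 72)*(-59))*173 = ((579/7)*(-59))*173 = -34161/7*173 = -5909853/7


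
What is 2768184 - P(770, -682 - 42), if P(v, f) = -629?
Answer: 2768813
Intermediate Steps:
2768184 - P(770, -682 - 42) = 2768184 - 1*(-629) = 2768184 + 629 = 2768813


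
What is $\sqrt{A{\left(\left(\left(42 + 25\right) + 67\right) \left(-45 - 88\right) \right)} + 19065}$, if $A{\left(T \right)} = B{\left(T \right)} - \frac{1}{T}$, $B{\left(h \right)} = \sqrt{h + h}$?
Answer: $\frac{\sqrt{6055495553282 + 635247368 i \sqrt{8911}}}{17822} \approx 138.08 + 0.68366 i$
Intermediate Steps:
$B{\left(h \right)} = \sqrt{2} \sqrt{h}$ ($B{\left(h \right)} = \sqrt{2 h} = \sqrt{2} \sqrt{h}$)
$A{\left(T \right)} = - \frac{1}{T} + \sqrt{2} \sqrt{T}$ ($A{\left(T \right)} = \sqrt{2} \sqrt{T} - \frac{1}{T} = - \frac{1}{T} + \sqrt{2} \sqrt{T}$)
$\sqrt{A{\left(\left(\left(42 + 25\right) + 67\right) \left(-45 - 88\right) \right)} + 19065} = \sqrt{\frac{-1 + \sqrt{2} \left(\left(\left(42 + 25\right) + 67\right) \left(-45 - 88\right)\right)^{\frac{3}{2}}}{\left(\left(42 + 25\right) + 67\right) \left(-45 - 88\right)} + 19065} = \sqrt{\frac{-1 + \sqrt{2} \left(\left(67 + 67\right) \left(-133\right)\right)^{\frac{3}{2}}}{\left(67 + 67\right) \left(-133\right)} + 19065} = \sqrt{\frac{-1 + \sqrt{2} \left(134 \left(-133\right)\right)^{\frac{3}{2}}}{134 \left(-133\right)} + 19065} = \sqrt{\frac{-1 + \sqrt{2} \left(-17822\right)^{\frac{3}{2}}}{-17822} + 19065} = \sqrt{- \frac{-1 + \sqrt{2} \left(- 17822 i \sqrt{17822}\right)}{17822} + 19065} = \sqrt{- \frac{-1 - 35644 i \sqrt{8911}}{17822} + 19065} = \sqrt{\left(\frac{1}{17822} + 2 i \sqrt{8911}\right) + 19065} = \sqrt{\frac{339776431}{17822} + 2 i \sqrt{8911}}$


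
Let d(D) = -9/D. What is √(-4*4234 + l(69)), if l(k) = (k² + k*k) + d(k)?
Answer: 5*I*√156883/23 ≈ 86.105*I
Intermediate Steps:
l(k) = -9/k + 2*k² (l(k) = (k² + k*k) - 9/k = (k² + k²) - 9/k = 2*k² - 9/k = -9/k + 2*k²)
√(-4*4234 + l(69)) = √(-4*4234 + (-9 + 2*69³)/69) = √(-16936 + (-9 + 2*328509)/69) = √(-16936 + (-9 + 657018)/69) = √(-16936 + (1/69)*657009) = √(-16936 + 219003/23) = √(-170525/23) = 5*I*√156883/23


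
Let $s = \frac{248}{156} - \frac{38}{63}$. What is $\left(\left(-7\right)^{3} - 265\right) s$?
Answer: $- \frac{491264}{819} \approx -599.83$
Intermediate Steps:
$s = \frac{808}{819}$ ($s = 248 \cdot \frac{1}{156} - \frac{38}{63} = \frac{62}{39} - \frac{38}{63} = \frac{808}{819} \approx 0.98657$)
$\left(\left(-7\right)^{3} - 265\right) s = \left(\left(-7\right)^{3} - 265\right) \frac{808}{819} = \left(-343 - 265\right) \frac{808}{819} = \left(-608\right) \frac{808}{819} = - \frac{491264}{819}$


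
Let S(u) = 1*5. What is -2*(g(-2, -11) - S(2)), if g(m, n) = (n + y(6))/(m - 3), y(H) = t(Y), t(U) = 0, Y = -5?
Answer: 28/5 ≈ 5.6000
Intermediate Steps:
y(H) = 0
g(m, n) = n/(-3 + m) (g(m, n) = (n + 0)/(m - 3) = n/(-3 + m))
S(u) = 5
-2*(g(-2, -11) - S(2)) = -2*(-11/(-3 - 2) - 1*5) = -2*(-11/(-5) - 5) = -2*(-11*(-1/5) - 5) = -2*(11/5 - 5) = -2*(-14/5) = 28/5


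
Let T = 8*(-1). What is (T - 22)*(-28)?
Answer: 840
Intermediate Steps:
T = -8
(T - 22)*(-28) = (-8 - 22)*(-28) = -30*(-28) = 840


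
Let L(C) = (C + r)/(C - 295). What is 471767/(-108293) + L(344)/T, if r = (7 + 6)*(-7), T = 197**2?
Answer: -897104071518/205934408813 ≈ -4.3563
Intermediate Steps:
T = 38809
r = -91 (r = 13*(-7) = -91)
L(C) = (-91 + C)/(-295 + C) (L(C) = (C - 91)/(C - 295) = (-91 + C)/(-295 + C))
471767/(-108293) + L(344)/T = 471767/(-108293) + ((-91 + 344)/(-295 + 344))/38809 = 471767*(-1/108293) + (253/49)*(1/38809) = -471767/108293 + ((1/49)*253)*(1/38809) = -471767/108293 + (253/49)*(1/38809) = -471767/108293 + 253/1901641 = -897104071518/205934408813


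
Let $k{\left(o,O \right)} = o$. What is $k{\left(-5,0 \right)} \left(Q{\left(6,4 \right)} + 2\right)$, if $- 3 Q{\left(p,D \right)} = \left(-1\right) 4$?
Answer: $- \frac{50}{3} \approx -16.667$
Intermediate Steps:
$Q{\left(p,D \right)} = \frac{4}{3}$ ($Q{\left(p,D \right)} = - \frac{\left(-1\right) 4}{3} = \left(- \frac{1}{3}\right) \left(-4\right) = \frac{4}{3}$)
$k{\left(-5,0 \right)} \left(Q{\left(6,4 \right)} + 2\right) = - 5 \left(\frac{4}{3} + 2\right) = \left(-5\right) \frac{10}{3} = - \frac{50}{3}$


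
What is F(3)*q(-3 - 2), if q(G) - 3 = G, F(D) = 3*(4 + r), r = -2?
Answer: -12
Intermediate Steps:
F(D) = 6 (F(D) = 3*(4 - 2) = 3*2 = 6)
q(G) = 3 + G
F(3)*q(-3 - 2) = 6*(3 + (-3 - 2)) = 6*(3 - 5) = 6*(-2) = -12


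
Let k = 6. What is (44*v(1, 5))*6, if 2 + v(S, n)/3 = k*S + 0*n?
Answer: 3168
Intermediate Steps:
v(S, n) = -6 + 18*S (v(S, n) = -6 + 3*(6*S + 0*n) = -6 + 3*(6*S + 0) = -6 + 3*(6*S) = -6 + 18*S)
(44*v(1, 5))*6 = (44*(-6 + 18*1))*6 = (44*(-6 + 18))*6 = (44*12)*6 = 528*6 = 3168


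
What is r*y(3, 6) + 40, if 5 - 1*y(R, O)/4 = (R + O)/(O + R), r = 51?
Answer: 856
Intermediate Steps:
y(R, O) = 16 (y(R, O) = 20 - 4*(R + O)/(O + R) = 20 - 4*(O + R)/(O + R) = 20 - 4*1 = 20 - 4 = 16)
r*y(3, 6) + 40 = 51*16 + 40 = 816 + 40 = 856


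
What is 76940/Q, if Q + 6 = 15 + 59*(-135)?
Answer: -19235/1989 ≈ -9.6707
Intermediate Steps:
Q = -7956 (Q = -6 + (15 + 59*(-135)) = -6 + (15 - 7965) = -6 - 7950 = -7956)
76940/Q = 76940/(-7956) = 76940*(-1/7956) = -19235/1989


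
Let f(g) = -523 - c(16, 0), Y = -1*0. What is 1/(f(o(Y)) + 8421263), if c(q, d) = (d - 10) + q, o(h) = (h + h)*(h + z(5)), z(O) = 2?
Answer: 1/8420734 ≈ 1.1875e-7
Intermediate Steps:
Y = 0
o(h) = 2*h*(2 + h) (o(h) = (h + h)*(h + 2) = (2*h)*(2 + h) = 2*h*(2 + h))
c(q, d) = -10 + d + q (c(q, d) = (-10 + d) + q = -10 + d + q)
f(g) = -529 (f(g) = -523 - (-10 + 0 + 16) = -523 - 1*6 = -523 - 6 = -529)
1/(f(o(Y)) + 8421263) = 1/(-529 + 8421263) = 1/8420734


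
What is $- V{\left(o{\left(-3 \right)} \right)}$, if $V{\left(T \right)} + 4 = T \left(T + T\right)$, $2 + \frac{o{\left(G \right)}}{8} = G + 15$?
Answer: $-12796$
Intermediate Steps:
$o{\left(G \right)} = 104 + 8 G$ ($o{\left(G \right)} = -16 + 8 \left(G + 15\right) = -16 + 8 \left(15 + G\right) = -16 + \left(120 + 8 G\right) = 104 + 8 G$)
$V{\left(T \right)} = -4 + 2 T^{2}$ ($V{\left(T \right)} = -4 + T \left(T + T\right) = -4 + T 2 T = -4 + 2 T^{2}$)
$- V{\left(o{\left(-3 \right)} \right)} = - (-4 + 2 \left(104 + 8 \left(-3\right)\right)^{2}) = - (-4 + 2 \left(104 - 24\right)^{2}) = - (-4 + 2 \cdot 80^{2}) = - (-4 + 2 \cdot 6400) = - (-4 + 12800) = \left(-1\right) 12796 = -12796$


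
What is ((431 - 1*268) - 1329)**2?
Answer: 1359556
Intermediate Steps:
((431 - 1*268) - 1329)**2 = ((431 - 268) - 1329)**2 = (163 - 1329)**2 = (-1166)**2 = 1359556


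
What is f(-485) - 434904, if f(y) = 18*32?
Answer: -434328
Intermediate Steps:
f(y) = 576
f(-485) - 434904 = 576 - 434904 = -434328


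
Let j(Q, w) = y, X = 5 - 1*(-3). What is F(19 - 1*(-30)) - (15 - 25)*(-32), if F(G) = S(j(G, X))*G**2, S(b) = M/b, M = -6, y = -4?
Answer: 6563/2 ≈ 3281.5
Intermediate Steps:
X = 8 (X = 5 + 3 = 8)
j(Q, w) = -4
S(b) = -6/b
F(G) = 3*G**2/2 (F(G) = (-6/(-4))*G**2 = (-6*(-1/4))*G**2 = 3*G**2/2)
F(19 - 1*(-30)) - (15 - 25)*(-32) = 3*(19 - 1*(-30))**2/2 - (15 - 25)*(-32) = 3*(19 + 30)**2/2 - (-10)*(-32) = (3/2)*49**2 - 1*320 = (3/2)*2401 - 320 = 7203/2 - 320 = 6563/2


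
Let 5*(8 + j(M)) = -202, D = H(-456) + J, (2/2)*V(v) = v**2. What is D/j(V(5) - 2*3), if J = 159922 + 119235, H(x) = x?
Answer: -1393505/242 ≈ -5758.3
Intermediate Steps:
V(v) = v**2
J = 279157
D = 278701 (D = -456 + 279157 = 278701)
j(M) = -242/5 (j(M) = -8 + (1/5)*(-202) = -8 - 202/5 = -242/5)
D/j(V(5) - 2*3) = 278701/(-242/5) = 278701*(-5/242) = -1393505/242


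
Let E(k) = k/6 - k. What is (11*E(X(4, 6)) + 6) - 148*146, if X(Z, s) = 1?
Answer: -129667/6 ≈ -21611.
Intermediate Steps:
E(k) = -5*k/6 (E(k) = k*(⅙) - k = k/6 - k = -5*k/6)
(11*E(X(4, 6)) + 6) - 148*146 = (11*(-⅚*1) + 6) - 148*146 = (11*(-⅚) + 6) - 21608 = (-55/6 + 6) - 21608 = -19/6 - 21608 = -129667/6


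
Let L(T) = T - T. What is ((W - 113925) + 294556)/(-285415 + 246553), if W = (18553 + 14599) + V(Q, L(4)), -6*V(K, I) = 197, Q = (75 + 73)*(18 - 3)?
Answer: -1282501/233172 ≈ -5.5002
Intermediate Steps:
L(T) = 0
Q = 2220 (Q = 148*15 = 2220)
V(K, I) = -197/6 (V(K, I) = -1/6*197 = -197/6)
W = 198715/6 (W = (18553 + 14599) - 197/6 = 33152 - 197/6 = 198715/6 ≈ 33119.)
((W - 113925) + 294556)/(-285415 + 246553) = ((198715/6 - 113925) + 294556)/(-285415 + 246553) = (-484835/6 + 294556)/(-38862) = (1282501/6)*(-1/38862) = -1282501/233172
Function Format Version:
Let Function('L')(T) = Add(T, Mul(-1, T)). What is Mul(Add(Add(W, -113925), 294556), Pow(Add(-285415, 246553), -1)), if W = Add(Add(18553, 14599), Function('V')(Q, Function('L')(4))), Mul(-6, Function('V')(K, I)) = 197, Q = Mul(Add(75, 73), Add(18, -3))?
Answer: Rational(-1282501, 233172) ≈ -5.5002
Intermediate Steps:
Function('L')(T) = 0
Q = 2220 (Q = Mul(148, 15) = 2220)
Function('V')(K, I) = Rational(-197, 6) (Function('V')(K, I) = Mul(Rational(-1, 6), 197) = Rational(-197, 6))
W = Rational(198715, 6) (W = Add(Add(18553, 14599), Rational(-197, 6)) = Add(33152, Rational(-197, 6)) = Rational(198715, 6) ≈ 33119.)
Mul(Add(Add(W, -113925), 294556), Pow(Add(-285415, 246553), -1)) = Mul(Add(Add(Rational(198715, 6), -113925), 294556), Pow(Add(-285415, 246553), -1)) = Mul(Add(Rational(-484835, 6), 294556), Pow(-38862, -1)) = Mul(Rational(1282501, 6), Rational(-1, 38862)) = Rational(-1282501, 233172)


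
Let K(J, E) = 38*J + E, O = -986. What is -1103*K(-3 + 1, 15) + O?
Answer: 66297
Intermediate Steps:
K(J, E) = E + 38*J
-1103*K(-3 + 1, 15) + O = -1103*(15 + 38*(-3 + 1)) - 986 = -1103*(15 + 38*(-2)) - 986 = -1103*(15 - 76) - 986 = -1103*(-61) - 986 = 67283 - 986 = 66297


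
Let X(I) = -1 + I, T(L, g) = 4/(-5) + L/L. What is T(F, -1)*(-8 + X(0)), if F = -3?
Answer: -9/5 ≈ -1.8000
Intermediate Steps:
T(L, g) = ⅕ (T(L, g) = 4*(-⅕) + 1 = -⅘ + 1 = ⅕)
T(F, -1)*(-8 + X(0)) = (-8 + (-1 + 0))/5 = (-8 - 1)/5 = (⅕)*(-9) = -9/5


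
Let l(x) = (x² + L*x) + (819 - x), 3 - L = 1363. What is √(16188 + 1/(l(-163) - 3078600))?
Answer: √129590264848120899/2829369 ≈ 127.23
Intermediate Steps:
L = -1360 (L = 3 - 1*1363 = 3 - 1363 = -1360)
l(x) = 819 + x² - 1361*x (l(x) = (x² - 1360*x) + (819 - x) = 819 + x² - 1361*x)
√(16188 + 1/(l(-163) - 3078600)) = √(16188 + 1/((819 + (-163)² - 1361*(-163)) - 3078600)) = √(16188 + 1/((819 + 26569 + 221843) - 3078600)) = √(16188 + 1/(249231 - 3078600)) = √(16188 + 1/(-2829369)) = √(16188 - 1/2829369) = √(45801825371/2829369) = √129590264848120899/2829369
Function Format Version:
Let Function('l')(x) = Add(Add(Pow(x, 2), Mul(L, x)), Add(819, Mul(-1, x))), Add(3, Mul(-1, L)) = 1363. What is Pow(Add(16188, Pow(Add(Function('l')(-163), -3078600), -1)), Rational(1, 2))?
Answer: Mul(Rational(1, 2829369), Pow(129590264848120899, Rational(1, 2))) ≈ 127.23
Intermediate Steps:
L = -1360 (L = Add(3, Mul(-1, 1363)) = Add(3, -1363) = -1360)
Function('l')(x) = Add(819, Pow(x, 2), Mul(-1361, x)) (Function('l')(x) = Add(Add(Pow(x, 2), Mul(-1360, x)), Add(819, Mul(-1, x))) = Add(819, Pow(x, 2), Mul(-1361, x)))
Pow(Add(16188, Pow(Add(Function('l')(-163), -3078600), -1)), Rational(1, 2)) = Pow(Add(16188, Pow(Add(Add(819, Pow(-163, 2), Mul(-1361, -163)), -3078600), -1)), Rational(1, 2)) = Pow(Add(16188, Pow(Add(Add(819, 26569, 221843), -3078600), -1)), Rational(1, 2)) = Pow(Add(16188, Pow(Add(249231, -3078600), -1)), Rational(1, 2)) = Pow(Add(16188, Pow(-2829369, -1)), Rational(1, 2)) = Pow(Add(16188, Rational(-1, 2829369)), Rational(1, 2)) = Pow(Rational(45801825371, 2829369), Rational(1, 2)) = Mul(Rational(1, 2829369), Pow(129590264848120899, Rational(1, 2)))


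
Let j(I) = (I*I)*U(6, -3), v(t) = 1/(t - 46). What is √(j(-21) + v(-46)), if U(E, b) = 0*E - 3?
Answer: I*√2799491/46 ≈ 36.373*I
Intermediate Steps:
U(E, b) = -3 (U(E, b) = 0 - 3 = -3)
v(t) = 1/(-46 + t)
j(I) = -3*I² (j(I) = (I*I)*(-3) = I²*(-3) = -3*I²)
√(j(-21) + v(-46)) = √(-3*(-21)² + 1/(-46 - 46)) = √(-3*441 + 1/(-92)) = √(-1323 - 1/92) = √(-121717/92) = I*√2799491/46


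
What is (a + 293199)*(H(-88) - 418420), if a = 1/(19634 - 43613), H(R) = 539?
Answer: -2937962023120420/23979 ≈ -1.2252e+11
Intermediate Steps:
a = -1/23979 (a = 1/(-23979) = -1/23979 ≈ -4.1703e-5)
(a + 293199)*(H(-88) - 418420) = (-1/23979 + 293199)*(539 - 418420) = (7030618820/23979)*(-417881) = -2937962023120420/23979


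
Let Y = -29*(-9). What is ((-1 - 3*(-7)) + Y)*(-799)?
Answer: -224519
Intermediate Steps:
Y = 261
((-1 - 3*(-7)) + Y)*(-799) = ((-1 - 3*(-7)) + 261)*(-799) = ((-1 + 21) + 261)*(-799) = (20 + 261)*(-799) = 281*(-799) = -224519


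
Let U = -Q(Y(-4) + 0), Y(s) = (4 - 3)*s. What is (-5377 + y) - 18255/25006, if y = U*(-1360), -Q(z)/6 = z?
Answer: 681720323/25006 ≈ 27262.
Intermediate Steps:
Y(s) = s (Y(s) = 1*s = s)
Q(z) = -6*z
U = -24 (U = -(-6)*(-4 + 0) = -(-6)*(-4) = -1*24 = -24)
y = 32640 (y = -24*(-1360) = 32640)
(-5377 + y) - 18255/25006 = (-5377 + 32640) - 18255/25006 = 27263 - 18255*1/25006 = 27263 - 18255/25006 = 681720323/25006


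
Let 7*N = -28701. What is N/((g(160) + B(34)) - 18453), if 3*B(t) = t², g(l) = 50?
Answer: 86103/378371 ≈ 0.22756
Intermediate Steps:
N = -28701/7 (N = (⅐)*(-28701) = -28701/7 ≈ -4100.1)
B(t) = t²/3
N/((g(160) + B(34)) - 18453) = -28701/(7*((50 + (⅓)*34²) - 18453)) = -28701/(7*((50 + (⅓)*1156) - 18453)) = -28701/(7*((50 + 1156/3) - 18453)) = -28701/(7*(1306/3 - 18453)) = -28701/(7*(-54053/3)) = -28701/7*(-3/54053) = 86103/378371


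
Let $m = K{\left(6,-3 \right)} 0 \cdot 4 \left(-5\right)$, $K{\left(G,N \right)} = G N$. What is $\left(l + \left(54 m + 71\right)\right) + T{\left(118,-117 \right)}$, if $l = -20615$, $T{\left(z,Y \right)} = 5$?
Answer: $-20539$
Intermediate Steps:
$m = 0$ ($m = 6 \left(-3\right) 0 \cdot 4 \left(-5\right) = \left(-18\right) 0 \left(-5\right) = 0 \left(-5\right) = 0$)
$\left(l + \left(54 m + 71\right)\right) + T{\left(118,-117 \right)} = \left(-20615 + \left(54 \cdot 0 + 71\right)\right) + 5 = \left(-20615 + \left(0 + 71\right)\right) + 5 = \left(-20615 + 71\right) + 5 = -20544 + 5 = -20539$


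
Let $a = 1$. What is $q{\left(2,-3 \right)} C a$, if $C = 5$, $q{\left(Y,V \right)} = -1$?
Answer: $-5$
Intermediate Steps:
$q{\left(2,-3 \right)} C a = \left(-1\right) 5 \cdot 1 = \left(-5\right) 1 = -5$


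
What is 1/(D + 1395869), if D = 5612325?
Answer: 1/7008194 ≈ 1.4269e-7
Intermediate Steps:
1/(D + 1395869) = 1/(5612325 + 1395869) = 1/7008194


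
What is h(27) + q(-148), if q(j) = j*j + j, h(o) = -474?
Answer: 21282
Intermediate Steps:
q(j) = j + j² (q(j) = j² + j = j + j²)
h(27) + q(-148) = -474 - 148*(1 - 148) = -474 - 148*(-147) = -474 + 21756 = 21282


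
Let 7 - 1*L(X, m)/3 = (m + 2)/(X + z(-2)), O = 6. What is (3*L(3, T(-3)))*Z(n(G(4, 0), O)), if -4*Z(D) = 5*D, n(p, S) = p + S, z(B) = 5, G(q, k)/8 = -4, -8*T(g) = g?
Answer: 250965/128 ≈ 1960.7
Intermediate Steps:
T(g) = -g/8
G(q, k) = -32 (G(q, k) = 8*(-4) = -32)
L(X, m) = 21 - 3*(2 + m)/(5 + X) (L(X, m) = 21 - 3*(m + 2)/(X + 5) = 21 - 3*(2 + m)/(5 + X))
n(p, S) = S + p
Z(D) = -5*D/4
(3*L(3, T(-3)))*Z(n(G(4, 0), O)) = (3*(3*(33 - (-1)*(-3)/8 + 7*3)/(5 + 3)))*(-5*(6 - 32)/4) = (3*(3*(33 - 1*3/8 + 21)/8))*(-5/4*(-26)) = (3*(3*(1/8)*(33 - 3/8 + 21)))*(65/2) = (3*(3*(1/8)*(429/8)))*(65/2) = (3*(1287/64))*(65/2) = (3861/64)*(65/2) = 250965/128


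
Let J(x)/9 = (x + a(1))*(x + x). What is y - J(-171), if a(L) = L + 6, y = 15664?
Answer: -489128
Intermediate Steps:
a(L) = 6 + L
J(x) = 18*x*(7 + x) (J(x) = 9*((x + (6 + 1))*(x + x)) = 9*((x + 7)*(2*x)) = 9*((7 + x)*(2*x)) = 9*(2*x*(7 + x)) = 18*x*(7 + x))
y - J(-171) = 15664 - 18*(-171)*(7 - 171) = 15664 - 18*(-171)*(-164) = 15664 - 1*504792 = 15664 - 504792 = -489128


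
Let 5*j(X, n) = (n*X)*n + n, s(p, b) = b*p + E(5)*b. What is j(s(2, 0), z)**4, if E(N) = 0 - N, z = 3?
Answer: 81/625 ≈ 0.12960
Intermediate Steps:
E(N) = -N
s(p, b) = -5*b + b*p (s(p, b) = b*p + (-1*5)*b = b*p - 5*b = -5*b + b*p)
j(X, n) = n/5 + X*n**2/5 (j(X, n) = ((n*X)*n + n)/5 = ((X*n)*n + n)/5 = (X*n**2 + n)/5 = (n + X*n**2)/5 = n/5 + X*n**2/5)
j(s(2, 0), z)**4 = ((1/5)*3*(1 + (0*(-5 + 2))*3))**4 = ((1/5)*3*(1 + (0*(-3))*3))**4 = ((1/5)*3*(1 + 0*3))**4 = ((1/5)*3*(1 + 0))**4 = ((1/5)*3*1)**4 = (3/5)**4 = 81/625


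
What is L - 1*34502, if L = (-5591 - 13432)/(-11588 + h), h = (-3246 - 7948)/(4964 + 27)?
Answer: -1995738869011/57846902 ≈ -34500.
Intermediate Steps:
h = -11194/4991 ≈ -2.2428
L = 94943793/57846902 (L = (-5591 - 13432)/(-11588 - 11194/4991) = -19023/(-57846902/4991) = -19023*(-4991/57846902) = 94943793/57846902 ≈ 1.6413)
L - 1*34502 = 94943793/57846902 - 1*34502 = 94943793/57846902 - 34502 = -1995738869011/57846902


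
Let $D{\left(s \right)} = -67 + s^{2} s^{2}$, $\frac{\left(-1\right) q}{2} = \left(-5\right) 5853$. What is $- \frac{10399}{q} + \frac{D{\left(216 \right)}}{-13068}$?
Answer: $- \frac{21234533683117}{127478340} \approx -1.6657 \cdot 10^{5}$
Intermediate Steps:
$q = 58530$ ($q = - 2 \left(\left(-5\right) 5853\right) = \left(-2\right) \left(-29265\right) = 58530$)
$D{\left(s \right)} = -67 + s^{4}$
$- \frac{10399}{q} + \frac{D{\left(216 \right)}}{-13068} = - \frac{10399}{58530} + \frac{-67 + 216^{4}}{-13068} = \left(-10399\right) \frac{1}{58530} + \left(-67 + 2176782336\right) \left(- \frac{1}{13068}\right) = - \frac{10399}{58530} + 2176782269 \left(- \frac{1}{13068}\right) = - \frac{10399}{58530} - \frac{2176782269}{13068} = - \frac{21234533683117}{127478340}$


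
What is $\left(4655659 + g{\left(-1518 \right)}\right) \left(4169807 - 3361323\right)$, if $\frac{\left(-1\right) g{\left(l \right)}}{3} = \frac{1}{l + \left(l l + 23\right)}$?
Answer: $\frac{8667907794215569072}{2302829} \approx 3.764 \cdot 10^{12}$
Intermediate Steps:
$g{\left(l \right)} = - \frac{3}{23 + l + l^{2}}$ ($g{\left(l \right)} = - \frac{3}{l + \left(l l + 23\right)} = - \frac{3}{l + \left(l^{2} + 23\right)} = - \frac{3}{l + \left(23 + l^{2}\right)} = - \frac{3}{23 + l + l^{2}}$)
$\left(4655659 + g{\left(-1518 \right)}\right) \left(4169807 - 3361323\right) = \left(4655659 - \frac{3}{23 - 1518 + \left(-1518\right)^{2}}\right) \left(4169807 - 3361323\right) = \left(4655659 - \frac{3}{23 - 1518 + 2304324}\right) 808484 = \left(4655659 - \frac{3}{2302829}\right) 808484 = \frac{10721186559308}{2302829} \cdot 808484 = \frac{8667907794215569072}{2302829}$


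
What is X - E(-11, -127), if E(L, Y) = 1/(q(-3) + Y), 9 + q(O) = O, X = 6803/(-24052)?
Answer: -921565/3343228 ≈ -0.27565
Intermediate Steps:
X = -6803/24052 (X = 6803*(-1/24052) = -6803/24052 ≈ -0.28285)
q(O) = -9 + O
E(L, Y) = 1/(-12 + Y) (E(L, Y) = 1/((-9 - 3) + Y) = 1/(-12 + Y))
X - E(-11, -127) = -6803/24052 - 1/(-12 - 127) = -6803/24052 - 1/(-139) = -6803/24052 - 1*(-1/139) = -6803/24052 + 1/139 = -921565/3343228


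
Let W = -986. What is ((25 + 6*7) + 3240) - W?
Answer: 4293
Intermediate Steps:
((25 + 6*7) + 3240) - W = ((25 + 6*7) + 3240) - 1*(-986) = ((25 + 42) + 3240) + 986 = (67 + 3240) + 986 = 3307 + 986 = 4293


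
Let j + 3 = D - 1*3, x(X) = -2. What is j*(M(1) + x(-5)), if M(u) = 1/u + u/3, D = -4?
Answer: 20/3 ≈ 6.6667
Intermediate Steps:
M(u) = 1/u + u/3 (M(u) = 1/u + u*(1/3) = 1/u + u/3)
j = -10 (j = -3 + (-4 - 1*3) = -3 + (-4 - 3) = -3 - 7 = -10)
j*(M(1) + x(-5)) = -10*((1/1 + (1/3)*1) - 2) = -10*((1 + 1/3) - 2) = -10*(4/3 - 2) = -10*(-2/3) = 20/3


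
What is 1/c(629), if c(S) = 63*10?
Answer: 1/630 ≈ 0.0015873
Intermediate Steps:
c(S) = 630
1/c(629) = 1/630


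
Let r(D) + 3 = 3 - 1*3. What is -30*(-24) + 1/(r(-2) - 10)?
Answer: 9359/13 ≈ 719.92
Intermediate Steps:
r(D) = -3 (r(D) = -3 + (3 - 1*3) = -3 + (3 - 3) = -3 + 0 = -3)
-30*(-24) + 1/(r(-2) - 10) = -30*(-24) + 1/(-3 - 10) = 720 + 1/(-13) = 720 - 1/13 = 9359/13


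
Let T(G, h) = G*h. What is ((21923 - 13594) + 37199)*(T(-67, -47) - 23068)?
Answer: -906872232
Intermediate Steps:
((21923 - 13594) + 37199)*(T(-67, -47) - 23068) = ((21923 - 13594) + 37199)*(-67*(-47) - 23068) = (8329 + 37199)*(3149 - 23068) = 45528*(-19919) = -906872232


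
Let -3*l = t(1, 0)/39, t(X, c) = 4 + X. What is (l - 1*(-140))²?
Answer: 268140625/13689 ≈ 19588.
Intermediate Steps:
l = -5/117 (l = -(4 + 1)/(3*39) = -5/(3*39) = -⅓*5/39 = -5/117 ≈ -0.042735)
(l - 1*(-140))² = (-5/117 - 1*(-140))² = (-5/117 + 140)² = (16375/117)² = 268140625/13689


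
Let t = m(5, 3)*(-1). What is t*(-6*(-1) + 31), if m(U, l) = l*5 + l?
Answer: -666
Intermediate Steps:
m(U, l) = 6*l (m(U, l) = 5*l + l = 6*l)
t = -18 (t = (6*3)*(-1) = 18*(-1) = -18)
t*(-6*(-1) + 31) = -18*(-6*(-1) + 31) = -18*(6 + 31) = -18*37 = -666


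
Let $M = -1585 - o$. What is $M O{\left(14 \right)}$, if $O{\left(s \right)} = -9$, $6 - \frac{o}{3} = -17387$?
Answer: $483876$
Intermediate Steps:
$o = 52179$ ($o = 18 - -52161 = 18 + 52161 = 52179$)
$M = -53764$ ($M = -1585 - 52179 = -53764$)
$M O{\left(14 \right)} = \left(-53764\right) \left(-9\right) = 483876$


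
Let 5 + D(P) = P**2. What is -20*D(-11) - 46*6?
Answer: -2596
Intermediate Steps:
D(P) = -5 + P**2
-20*D(-11) - 46*6 = -20*(-5 + (-11)**2) - 46*6 = -20*(-5 + 121) - 276 = -20*116 - 276 = -2320 - 276 = -2596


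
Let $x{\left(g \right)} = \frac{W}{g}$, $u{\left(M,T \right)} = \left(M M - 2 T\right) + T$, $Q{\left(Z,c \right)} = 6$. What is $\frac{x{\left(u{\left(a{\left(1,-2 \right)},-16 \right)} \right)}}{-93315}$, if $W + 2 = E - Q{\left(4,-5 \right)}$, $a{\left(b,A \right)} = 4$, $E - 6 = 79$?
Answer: $- \frac{77}{2986080} \approx -2.5786 \cdot 10^{-5}$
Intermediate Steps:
$E = 85$ ($E = 6 + 79 = 85$)
$u{\left(M,T \right)} = M^{2} - T$ ($u{\left(M,T \right)} = \left(M^{2} - 2 T\right) + T = M^{2} - T$)
$W = 77$ ($W = -2 + \left(85 - 6\right) = -2 + 79 = 77$)
$x{\left(g \right)} = \frac{77}{g}$
$\frac{x{\left(u{\left(a{\left(1,-2 \right)},-16 \right)} \right)}}{-93315} = \frac{77 \frac{1}{4^{2} - -16}}{-93315} = \frac{77}{16 + 16} \left(- \frac{1}{93315}\right) = \frac{77}{32} \left(- \frac{1}{93315}\right) = - \frac{77}{2986080}$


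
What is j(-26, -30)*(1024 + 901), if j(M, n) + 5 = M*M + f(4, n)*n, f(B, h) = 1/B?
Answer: 2554475/2 ≈ 1.2772e+6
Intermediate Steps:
j(M, n) = -5 + M² + n/4 (j(M, n) = -5 + (M*M + n/4) = -5 + (M² + n/4) = -5 + M² + n/4)
j(-26, -30)*(1024 + 901) = (-5 + (-26)² + (¼)*(-30))*(1024 + 901) = (-5 + 676 - 15/2)*1925 = (1327/2)*1925 = 2554475/2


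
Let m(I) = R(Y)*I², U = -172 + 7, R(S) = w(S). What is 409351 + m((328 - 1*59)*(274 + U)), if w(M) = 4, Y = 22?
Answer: 3439293515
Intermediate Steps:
R(S) = 4
U = -165
m(I) = 4*I²
409351 + m((328 - 1*59)*(274 + U)) = 409351 + 4*((328 - 1*59)*(274 - 165))² = 409351 + 4*((328 - 59)*109)² = 409351 + 4*(269*109)² = 409351 + 4*29321² = 409351 + 4*859721041 = 409351 + 3438884164 = 3439293515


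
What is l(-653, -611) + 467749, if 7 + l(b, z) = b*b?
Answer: 894151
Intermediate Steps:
l(b, z) = -7 + b² (l(b, z) = -7 + b*b = -7 + b²)
l(-653, -611) + 467749 = (-7 + (-653)²) + 467749 = (-7 + 426409) + 467749 = 426402 + 467749 = 894151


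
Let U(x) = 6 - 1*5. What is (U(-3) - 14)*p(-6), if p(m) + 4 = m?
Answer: 130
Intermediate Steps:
U(x) = 1 (U(x) = 6 - 5 = 1)
p(m) = -4 + m
(U(-3) - 14)*p(-6) = (1 - 14)*(-4 - 6) = -13*(-10) = 130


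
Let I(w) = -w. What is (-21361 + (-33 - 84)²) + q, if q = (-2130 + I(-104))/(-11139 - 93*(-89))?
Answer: -10977619/1431 ≈ -7671.3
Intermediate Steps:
q = 1013/1431 (q = (-2130 - 1*(-104))/(-11139 - 93*(-89)) = (-2130 + 104)/(-11139 + 8277) = -2026/(-2862) = -2026*(-1/2862) = 1013/1431 ≈ 0.70790)
(-21361 + (-33 - 84)²) + q = (-21361 + (-33 - 84)²) + 1013/1431 = (-21361 + (-117)²) + 1013/1431 = (-21361 + 13689) + 1013/1431 = -7672 + 1013/1431 = -10977619/1431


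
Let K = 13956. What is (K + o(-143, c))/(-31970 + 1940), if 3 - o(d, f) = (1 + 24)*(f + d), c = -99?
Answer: -1819/2730 ≈ -0.66630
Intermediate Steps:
o(d, f) = 3 - 25*d - 25*f (o(d, f) = 3 - (1 + 24)*(f + d) = 3 - 25*(d + f) = 3 - (25*d + 25*f) = 3 + (-25*d - 25*f) = 3 - 25*d - 25*f)
(K + o(-143, c))/(-31970 + 1940) = (13956 + (3 - 25*(-143) - 25*(-99)))/(-31970 + 1940) = (13956 + (3 + 3575 + 2475))/(-30030) = (13956 + 6053)*(-1/30030) = 20009*(-1/30030) = -1819/2730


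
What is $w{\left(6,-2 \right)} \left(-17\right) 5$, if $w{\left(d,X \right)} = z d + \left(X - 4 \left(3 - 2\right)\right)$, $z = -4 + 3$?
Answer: $1020$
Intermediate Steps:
$z = -1$
$w{\left(d,X \right)} = -4 + X - d$ ($w{\left(d,X \right)} = - d + \left(X - 4 \left(3 - 2\right)\right) = - d + \left(X - 4\right) = - d + \left(-4 + X\right) = -4 + X - d$)
$w{\left(6,-2 \right)} \left(-17\right) 5 = \left(-4 - 2 - 6\right) \left(-17\right) 5 = \left(-12\right) \left(-17\right) 5 = 204 \cdot 5 = 1020$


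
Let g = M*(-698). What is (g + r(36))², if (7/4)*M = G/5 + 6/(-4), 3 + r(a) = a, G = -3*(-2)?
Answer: 28547649/1225 ≈ 23304.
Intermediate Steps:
G = 6
r(a) = -3 + a
M = -6/35 (M = 4*(6/5 + 6/(-4))/7 = 4*(6*(⅕) + 6*(-¼))/7 = 4*(6/5 - 3/2)/7 = (4/7)*(-3/10) = -6/35 ≈ -0.17143)
g = 4188/35 (g = -6/35*(-698) = 4188/35 ≈ 119.66)
(g + r(36))² = (4188/35 + (-3 + 36))² = (4188/35 + 33)² = (5343/35)² = 28547649/1225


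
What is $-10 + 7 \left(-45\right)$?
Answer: $-325$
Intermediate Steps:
$-10 + 7 \left(-45\right) = -10 - 315 = -325$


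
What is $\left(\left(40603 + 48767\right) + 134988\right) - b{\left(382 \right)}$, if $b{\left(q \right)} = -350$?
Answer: $224708$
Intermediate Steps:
$\left(\left(40603 + 48767\right) + 134988\right) - b{\left(382 \right)} = \left(\left(40603 + 48767\right) + 134988\right) - -350 = \left(89370 + 134988\right) + 350 = 224358 + 350 = 224708$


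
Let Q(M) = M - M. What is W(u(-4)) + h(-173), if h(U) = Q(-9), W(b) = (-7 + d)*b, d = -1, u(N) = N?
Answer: 32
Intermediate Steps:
W(b) = -8*b (W(b) = (-7 - 1)*b = -8*b)
Q(M) = 0
h(U) = 0
W(u(-4)) + h(-173) = -8*(-4) + 0 = 32 + 0 = 32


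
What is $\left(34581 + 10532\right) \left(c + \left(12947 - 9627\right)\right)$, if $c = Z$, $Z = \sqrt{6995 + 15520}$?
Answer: $149775160 + 45113 \sqrt{22515} \approx 1.5654 \cdot 10^{8}$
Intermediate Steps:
$Z = \sqrt{22515} \approx 150.05$
$c = \sqrt{22515} \approx 150.05$
$\left(34581 + 10532\right) \left(c + \left(12947 - 9627\right)\right) = \left(34581 + 10532\right) \left(\sqrt{22515} + \left(12947 - 9627\right)\right) = 45113 \left(\sqrt{22515} + 3320\right) = 45113 \left(3320 + \sqrt{22515}\right) = 149775160 + 45113 \sqrt{22515}$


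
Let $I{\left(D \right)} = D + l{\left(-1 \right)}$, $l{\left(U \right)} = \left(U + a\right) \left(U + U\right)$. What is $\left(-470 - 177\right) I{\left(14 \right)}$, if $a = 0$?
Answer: $-10352$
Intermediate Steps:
$l{\left(U \right)} = 2 U^{2}$ ($l{\left(U \right)} = \left(U + 0\right) \left(U + U\right) = U 2 U = 2 U^{2}$)
$I{\left(D \right)} = 2 + D$ ($I{\left(D \right)} = D + 2 \left(-1\right)^{2} = D + 2 \cdot 1 = D + 2 = 2 + D$)
$\left(-470 - 177\right) I{\left(14 \right)} = \left(-470 - 177\right) \left(2 + 14\right) = \left(-647\right) 16 = -10352$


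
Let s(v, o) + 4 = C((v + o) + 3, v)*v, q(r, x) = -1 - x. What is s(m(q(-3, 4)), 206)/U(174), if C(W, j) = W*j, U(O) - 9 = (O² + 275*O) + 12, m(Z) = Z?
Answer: 5096/78147 ≈ 0.065210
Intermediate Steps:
U(O) = 21 + O² + 275*O (U(O) = 9 + ((O² + 275*O) + 12) = 9 + (12 + O² + 275*O) = 21 + O² + 275*O)
s(v, o) = -4 + v²*(3 + o + v) (s(v, o) = -4 + (((v + o) + 3)*v)*v = -4 + (((o + v) + 3)*v)*v = -4 + ((3 + o + v)*v)*v = -4 + (v*(3 + o + v))*v = -4 + v²*(3 + o + v))
s(m(q(-3, 4)), 206)/U(174) = (-4 + (-1 - 1*4)²*(3 + 206 + (-1 - 1*4)))/(21 + 174² + 275*174) = (-4 + (-1 - 4)²*(3 + 206 + (-1 - 4)))/(21 + 30276 + 47850) = (-4 + (-5)²*(3 + 206 - 5))/78147 = (-4 + 25*204)*(1/78147) = (-4 + 5100)*(1/78147) = 5096*(1/78147) = 5096/78147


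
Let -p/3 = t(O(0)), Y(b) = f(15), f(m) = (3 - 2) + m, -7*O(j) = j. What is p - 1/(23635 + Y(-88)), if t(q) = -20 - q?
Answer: 1419059/23651 ≈ 60.000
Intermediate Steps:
O(j) = -j/7
f(m) = 1 + m
Y(b) = 16 (Y(b) = 1 + 15 = 16)
p = 60 (p = -3*(-20 - (-1)*0/7) = -3*(-20 - 1*0) = -3*(-20 + 0) = -3*(-20) = 60)
p - 1/(23635 + Y(-88)) = 60 - 1/(23635 + 16) = 60 - 1/23651 = 1419059/23651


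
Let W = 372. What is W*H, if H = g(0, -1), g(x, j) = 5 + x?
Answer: 1860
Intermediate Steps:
H = 5 (H = 5 + 0 = 5)
W*H = 372*5 = 1860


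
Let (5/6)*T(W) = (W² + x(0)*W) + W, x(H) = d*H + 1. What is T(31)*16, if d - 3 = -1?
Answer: 98208/5 ≈ 19642.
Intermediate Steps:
d = 2 (d = 3 - 1 = 2)
x(H) = 1 + 2*H (x(H) = 2*H + 1 = 1 + 2*H)
T(W) = 6*W²/5 + 12*W/5 (T(W) = 6*((W² + (1 + 2*0)*W) + W)/5 = 6*((W² + (1 + 0)*W) + W)/5 = 6*((W² + 1*W) + W)/5 = 6*((W² + W) + W)/5 = 6*((W + W²) + W)/5 = 6*(W² + 2*W)/5 = 6*W²/5 + 12*W/5)
T(31)*16 = ((6/5)*31*(2 + 31))*16 = ((6/5)*31*33)*16 = (6138/5)*16 = 98208/5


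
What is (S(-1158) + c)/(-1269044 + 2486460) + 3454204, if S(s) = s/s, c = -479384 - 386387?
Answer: 2102601175547/608708 ≈ 3.4542e+6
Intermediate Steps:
c = -865771
S(s) = 1
(S(-1158) + c)/(-1269044 + 2486460) + 3454204 = (1 - 865771)/(-1269044 + 2486460) + 3454204 = -865770/1217416 + 3454204 = -865770*1/1217416 + 3454204 = -432885/608708 + 3454204 = 2102601175547/608708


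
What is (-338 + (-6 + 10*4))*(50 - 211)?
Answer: 48944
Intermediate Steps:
(-338 + (-6 + 10*4))*(50 - 211) = (-338 + (-6 + 40))*(-161) = (-338 + 34)*(-161) = -304*(-161) = 48944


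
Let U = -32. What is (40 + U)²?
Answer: 64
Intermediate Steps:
(40 + U)² = (40 - 32)² = 8² = 64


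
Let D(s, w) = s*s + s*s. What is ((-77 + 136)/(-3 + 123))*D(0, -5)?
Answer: 0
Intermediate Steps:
D(s, w) = 2*s**2 (D(s, w) = s**2 + s**2 = 2*s**2)
((-77 + 136)/(-3 + 123))*D(0, -5) = ((-77 + 136)/(-3 + 123))*(2*0**2) = (59/120)*(2*0) = (59*(1/120))*0 = (59/120)*0 = 0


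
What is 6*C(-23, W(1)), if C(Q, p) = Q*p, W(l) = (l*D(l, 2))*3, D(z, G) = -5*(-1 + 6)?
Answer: 10350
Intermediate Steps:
D(z, G) = -25 (D(z, G) = -5*5 = -25)
W(l) = -75*l (W(l) = (l*(-25))*3 = -25*l*3 = -75*l)
6*C(-23, W(1)) = 6*(-(-1725)) = 6*(-23*(-75)) = 6*1725 = 10350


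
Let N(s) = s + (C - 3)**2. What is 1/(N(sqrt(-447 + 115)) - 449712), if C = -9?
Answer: -112392/50527846739 - I*sqrt(83)/101055693478 ≈ -2.2244e-6 - 9.0153e-11*I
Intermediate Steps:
N(s) = 144 + s (N(s) = s + (-9 - 3)**2 = s + (-12)**2 = s + 144 = 144 + s)
1/(N(sqrt(-447 + 115)) - 449712) = 1/((144 + sqrt(-447 + 115)) - 449712) = 1/((144 + sqrt(-332)) - 449712) = 1/((144 + 2*I*sqrt(83)) - 449712) = 1/(-449568 + 2*I*sqrt(83))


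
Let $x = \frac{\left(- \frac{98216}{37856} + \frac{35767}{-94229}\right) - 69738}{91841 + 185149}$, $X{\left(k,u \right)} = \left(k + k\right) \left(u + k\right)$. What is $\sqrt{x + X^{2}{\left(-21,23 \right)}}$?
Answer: $\frac{3 \sqrt{40114565898908588011986270}}{226204252820} \approx 83.999$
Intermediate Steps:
$X{\left(k,u \right)} = 2 k \left(k + u\right)$
$x = - \frac{10365638817447}{41169174013240}$ ($x = \frac{\left(\left(-98216\right) \frac{1}{37856} + 35767 \left(- \frac{1}{94229}\right)\right) - 69738}{276990} = \left(\left(- \frac{12277}{4732} - \frac{35767}{94229}\right) - 69738\right) \frac{1}{276990} = \left(- \frac{1326098877}{445891628} - 69738\right) \frac{1}{276990} = \left(- \frac{31096916452341}{445891628}\right) \frac{1}{276990} = - \frac{10365638817447}{41169174013240} \approx -0.25178$)
$\sqrt{x + X^{2}{\left(-21,23 \right)}} = \sqrt{- \frac{10365638817447}{41169174013240} + \left(2 \left(-21\right) \left(-21 + 23\right)\right)^{2}} = \sqrt{- \frac{10365638817447}{41169174013240} + \left(2 \left(-21\right) 2\right)^{2}} = \sqrt{- \frac{10365638817447}{41169174013240} + \left(-84\right)^{2}} = \sqrt{- \frac{10365638817447}{41169174013240} + 7056} = \sqrt{\frac{290479326198603993}{41169174013240}} = \frac{3 \sqrt{40114565898908588011986270}}{226204252820}$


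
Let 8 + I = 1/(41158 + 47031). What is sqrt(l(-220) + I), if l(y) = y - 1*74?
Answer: I*sqrt(2348744427553)/88189 ≈ 17.378*I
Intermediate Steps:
l(y) = -74 + y (l(y) = y - 74 = -74 + y)
I = -705511/88189 (I = -8 + 1/(41158 + 47031) = -8 + 1/88189 = -705511/88189 ≈ -8.0000)
sqrt(l(-220) + I) = sqrt((-74 - 220) - 705511/88189) = sqrt(-294 - 705511/88189) = sqrt(-26633077/88189) = I*sqrt(2348744427553)/88189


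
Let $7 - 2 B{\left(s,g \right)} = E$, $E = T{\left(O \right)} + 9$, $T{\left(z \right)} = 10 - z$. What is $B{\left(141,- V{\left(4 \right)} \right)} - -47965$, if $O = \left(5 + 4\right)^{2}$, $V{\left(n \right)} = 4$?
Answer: $\frac{95999}{2} \approx 48000.0$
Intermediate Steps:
$O = 81$ ($O = 9^{2} = 81$)
$E = -62$ ($E = \left(10 - 81\right) + 9 = -71 + 9 = -62$)
$B{\left(s,g \right)} = \frac{69}{2}$ ($B{\left(s,g \right)} = \frac{7}{2} - -31 = \frac{7}{2} + 31 = \frac{69}{2}$)
$B{\left(141,- V{\left(4 \right)} \right)} - -47965 = \frac{69}{2} - -47965 = \frac{69}{2} + 47965 = \frac{95999}{2}$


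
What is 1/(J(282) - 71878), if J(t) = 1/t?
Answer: -282/20269595 ≈ -1.3912e-5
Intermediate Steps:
1/(J(282) - 71878) = 1/(1/282 - 71878) = 1/(-20269595/282) = -282/20269595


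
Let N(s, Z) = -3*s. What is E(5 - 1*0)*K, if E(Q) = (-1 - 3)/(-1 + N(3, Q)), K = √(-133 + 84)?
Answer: 14*I/5 ≈ 2.8*I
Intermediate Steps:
K = 7*I (K = √(-49) = 7*I ≈ 7.0*I)
E(Q) = ⅖ (E(Q) = (-1 - 3)/(-1 - 3*3) = -4/(-1 - 9) = -4/(-10) = -4*(-⅒) = ⅖)
E(5 - 1*0)*K = 2*(7*I)/5 = 14*I/5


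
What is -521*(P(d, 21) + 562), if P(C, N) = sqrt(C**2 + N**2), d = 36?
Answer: -292802 - 1563*sqrt(193) ≈ -3.1452e+5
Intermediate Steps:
-521*(P(d, 21) + 562) = -521*(sqrt(36**2 + 21**2) + 562) = -521*(sqrt(1296 + 441) + 562) = -521*(sqrt(1737) + 562) = -521*(3*sqrt(193) + 562) = -521*(562 + 3*sqrt(193)) = -292802 - 1563*sqrt(193)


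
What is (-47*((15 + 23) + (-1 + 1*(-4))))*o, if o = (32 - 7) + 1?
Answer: -40326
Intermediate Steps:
o = 26 (o = 25 + 1 = 26)
(-47*((15 + 23) + (-1 + 1*(-4))))*o = -47*((15 + 23) + (-1 + 1*(-4)))*26 = -47*(38 + (-1 - 4))*26 = -47*(38 - 5)*26 = -47*33*26 = -1551*26 = -40326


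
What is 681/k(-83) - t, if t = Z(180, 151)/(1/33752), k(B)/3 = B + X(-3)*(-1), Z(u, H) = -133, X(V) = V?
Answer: 359121053/80 ≈ 4.4890e+6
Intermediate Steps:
k(B) = 9 + 3*B (k(B) = 3*(B - 3*(-1)) = 3*(B + 3) = 3*(3 + B) = 9 + 3*B)
t = -4489016 (t = -133/(1/33752) = -133/1/33752 = -133*33752 = -4489016)
681/k(-83) - t = 681/(9 + 3*(-83)) - 1*(-4489016) = 681/(9 - 249) + 4489016 = 681/(-240) + 4489016 = 681*(-1/240) + 4489016 = -227/80 + 4489016 = 359121053/80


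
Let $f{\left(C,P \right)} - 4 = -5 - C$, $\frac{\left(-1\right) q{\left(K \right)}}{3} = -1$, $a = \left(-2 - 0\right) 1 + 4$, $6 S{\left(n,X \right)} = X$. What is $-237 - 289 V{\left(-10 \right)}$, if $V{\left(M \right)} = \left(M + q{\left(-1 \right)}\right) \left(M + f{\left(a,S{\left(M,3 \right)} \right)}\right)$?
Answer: $-26536$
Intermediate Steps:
$S{\left(n,X \right)} = \frac{X}{6}$
$a = 2$ ($a = \left(-2 + 0\right) 1 + 4 = \left(-2\right) 1 + 4 = -2 + 4 = 2$)
$q{\left(K \right)} = 3$ ($q{\left(K \right)} = \left(-3\right) \left(-1\right) = 3$)
$f{\left(C,P \right)} = -1 - C$ ($f{\left(C,P \right)} = 4 - \left(5 + C\right) = -1 - C$)
$V{\left(M \right)} = \left(-3 + M\right) \left(3 + M\right)$ ($V{\left(M \right)} = \left(M + 3\right) \left(M - 3\right) = \left(3 + M\right) \left(M - 3\right) = \left(3 + M\right) \left(-3 + M\right) = \left(-3 + M\right) \left(3 + M\right)$)
$-237 - 289 V{\left(-10 \right)} = -237 - 289 \left(-9 + \left(-10\right)^{2}\right) = -237 - 289 \left(-9 + 100\right) = -237 - 26299 = -26536$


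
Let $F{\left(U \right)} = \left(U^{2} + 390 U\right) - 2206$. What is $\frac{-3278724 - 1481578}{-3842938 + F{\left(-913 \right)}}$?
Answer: $\frac{4760302}{3367645} \approx 1.4135$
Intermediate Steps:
$F{\left(U \right)} = -2206 + U^{2} + 390 U$
$\frac{-3278724 - 1481578}{-3842938 + F{\left(-913 \right)}} = \frac{-3278724 - 1481578}{-3842938 + \left(-2206 + \left(-913\right)^{2} + 390 \left(-913\right)\right)} = - \frac{4760302}{-3842938 - -475293} = - \frac{4760302}{-3842938 + 475293} = - \frac{4760302}{-3367645} = \left(-4760302\right) \left(- \frac{1}{3367645}\right) = \frac{4760302}{3367645}$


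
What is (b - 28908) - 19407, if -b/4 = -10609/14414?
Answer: -348184987/7207 ≈ -48312.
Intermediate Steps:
b = 21218/7207 (b = -(-42436)/14414 = -4*(-10609/14414) = 21218/7207 ≈ 2.9441)
(b - 28908) - 19407 = (21218/7207 - 28908) - 19407 = -208318738/7207 - 19407 = -348184987/7207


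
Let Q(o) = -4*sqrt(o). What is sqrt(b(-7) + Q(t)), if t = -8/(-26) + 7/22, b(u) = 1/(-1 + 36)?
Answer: sqrt(715715 - 350350*sqrt(51194))/5005 ≈ 1.7709*I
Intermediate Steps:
b(u) = 1/35
t = 179/286 (t = -8*(-1/26) + 7*(1/22) = 4/13 + 7/22 = 179/286 ≈ 0.62587)
sqrt(b(-7) + Q(t)) = sqrt(1/35 - 2*sqrt(51194)/143)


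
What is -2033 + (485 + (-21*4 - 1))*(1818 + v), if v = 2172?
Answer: 1593967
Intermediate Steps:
-2033 + (485 + (-21*4 - 1))*(1818 + v) = -2033 + (485 + (-21*4 - 1))*(1818 + 2172) = -2033 + (485 + (-84 - 1))*3990 = -2033 + (485 - 85)*3990 = -2033 + 400*3990 = -2033 + 1596000 = 1593967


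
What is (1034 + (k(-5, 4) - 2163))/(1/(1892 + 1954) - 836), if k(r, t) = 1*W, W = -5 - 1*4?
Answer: 4376748/3215255 ≈ 1.3612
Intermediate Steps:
W = -9 (W = -5 - 4 = -9)
k(r, t) = -9 (k(r, t) = 1*(-9) = -9)
(1034 + (k(-5, 4) - 2163))/(1/(1892 + 1954) - 836) = (1034 + (-9 - 2163))/(1/(1892 + 1954) - 836) = (1034 - 2172)/(1/3846 - 836) = -1138/(1/3846 - 836) = -1138/(-3215255/3846) = -1138*(-3846/3215255) = 4376748/3215255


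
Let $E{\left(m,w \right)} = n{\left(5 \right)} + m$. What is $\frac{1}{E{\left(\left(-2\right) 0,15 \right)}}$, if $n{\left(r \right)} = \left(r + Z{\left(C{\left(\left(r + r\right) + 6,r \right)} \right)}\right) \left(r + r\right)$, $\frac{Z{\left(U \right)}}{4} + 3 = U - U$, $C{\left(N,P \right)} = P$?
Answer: $- \frac{1}{70} \approx -0.014286$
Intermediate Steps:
$Z{\left(U \right)} = -12$ ($Z{\left(U \right)} = -12 + 4 \left(U - U\right) = -12 + 4 \cdot 0 = -12 + 0 = -12$)
$n{\left(r \right)} = 2 r \left(-12 + r\right)$ ($n{\left(r \right)} = \left(r - 12\right) \left(r + r\right) = \left(-12 + r\right) 2 r = 2 r \left(-12 + r\right)$)
$E{\left(m,w \right)} = -70 + m$ ($E{\left(m,w \right)} = 2 \cdot 5 \left(-12 + 5\right) + m = 2 \cdot 5 \left(-7\right) + m = -70 + m$)
$\frac{1}{E{\left(\left(-2\right) 0,15 \right)}} = \frac{1}{-70 - 0} = \frac{1}{-70 + 0} = \frac{1}{-70} = - \frac{1}{70}$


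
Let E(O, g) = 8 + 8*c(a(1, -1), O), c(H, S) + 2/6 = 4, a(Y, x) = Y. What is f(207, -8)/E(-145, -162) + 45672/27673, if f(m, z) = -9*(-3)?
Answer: 7356777/3099376 ≈ 2.3736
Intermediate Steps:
c(H, S) = 11/3 (c(H, S) = -1/3 + 4 = 11/3)
E(O, g) = 112/3 (E(O, g) = 8 + 8*(11/3) = 8 + 88/3 = 112/3)
f(m, z) = 27
f(207, -8)/E(-145, -162) + 45672/27673 = 27/(112/3) + 45672/27673 = 27*(3/112) + 45672*(1/27673) = 81/112 + 45672/27673 = 7356777/3099376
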